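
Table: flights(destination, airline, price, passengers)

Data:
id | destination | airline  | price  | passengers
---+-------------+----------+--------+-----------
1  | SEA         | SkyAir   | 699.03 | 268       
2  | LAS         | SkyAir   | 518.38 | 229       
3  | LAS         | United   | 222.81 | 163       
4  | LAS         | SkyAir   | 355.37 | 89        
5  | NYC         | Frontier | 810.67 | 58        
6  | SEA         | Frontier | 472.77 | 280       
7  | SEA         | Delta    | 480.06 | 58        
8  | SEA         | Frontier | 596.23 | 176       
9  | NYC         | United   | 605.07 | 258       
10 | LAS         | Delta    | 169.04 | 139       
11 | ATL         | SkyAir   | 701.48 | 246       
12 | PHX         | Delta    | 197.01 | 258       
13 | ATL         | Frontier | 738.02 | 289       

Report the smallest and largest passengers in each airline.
SELECT airline, MIN(passengers), MAX(passengers)
FROM flights
GROUP BY airline

Result:
  Delta: min=58, max=258
  Frontier: min=58, max=289
  SkyAir: min=89, max=268
  United: min=163, max=258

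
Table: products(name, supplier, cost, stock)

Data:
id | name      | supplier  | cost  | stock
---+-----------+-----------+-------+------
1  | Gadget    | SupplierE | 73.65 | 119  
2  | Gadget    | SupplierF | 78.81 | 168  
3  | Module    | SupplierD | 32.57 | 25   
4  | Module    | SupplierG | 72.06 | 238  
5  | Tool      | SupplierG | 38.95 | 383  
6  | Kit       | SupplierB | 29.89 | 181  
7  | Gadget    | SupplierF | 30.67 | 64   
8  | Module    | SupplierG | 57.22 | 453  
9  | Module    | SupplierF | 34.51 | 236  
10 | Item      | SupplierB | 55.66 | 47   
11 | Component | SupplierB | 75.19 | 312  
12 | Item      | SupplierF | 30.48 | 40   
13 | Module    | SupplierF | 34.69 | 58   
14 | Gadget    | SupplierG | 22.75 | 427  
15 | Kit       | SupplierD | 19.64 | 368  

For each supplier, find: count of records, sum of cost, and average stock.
SELECT supplier,
       COUNT(*) as cnt,
       SUM(cost) as total_cost,
       AVG(stock) as avg_stock
FROM products
GROUP BY supplier

Result:
  SupplierB: 3 records, 160.74 total cost, 180.00 avg stock
  SupplierD: 2 records, 52.21 total cost, 196.50 avg stock
  SupplierE: 1 records, 73.65 total cost, 119.00 avg stock
  SupplierF: 5 records, 209.16 total cost, 113.20 avg stock
  SupplierG: 4 records, 190.98 total cost, 375.25 avg stock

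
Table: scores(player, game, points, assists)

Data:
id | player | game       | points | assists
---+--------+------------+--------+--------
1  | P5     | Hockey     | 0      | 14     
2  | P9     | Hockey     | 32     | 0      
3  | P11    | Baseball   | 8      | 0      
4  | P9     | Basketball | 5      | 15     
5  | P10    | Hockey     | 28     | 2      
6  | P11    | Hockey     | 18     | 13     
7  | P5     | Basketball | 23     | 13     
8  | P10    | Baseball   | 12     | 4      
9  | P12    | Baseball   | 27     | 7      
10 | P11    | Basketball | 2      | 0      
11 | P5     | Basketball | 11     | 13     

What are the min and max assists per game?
SELECT game, MIN(assists), MAX(assists)
FROM scores
GROUP BY game

Result:
  Baseball: min=0, max=7
  Basketball: min=0, max=15
  Hockey: min=0, max=14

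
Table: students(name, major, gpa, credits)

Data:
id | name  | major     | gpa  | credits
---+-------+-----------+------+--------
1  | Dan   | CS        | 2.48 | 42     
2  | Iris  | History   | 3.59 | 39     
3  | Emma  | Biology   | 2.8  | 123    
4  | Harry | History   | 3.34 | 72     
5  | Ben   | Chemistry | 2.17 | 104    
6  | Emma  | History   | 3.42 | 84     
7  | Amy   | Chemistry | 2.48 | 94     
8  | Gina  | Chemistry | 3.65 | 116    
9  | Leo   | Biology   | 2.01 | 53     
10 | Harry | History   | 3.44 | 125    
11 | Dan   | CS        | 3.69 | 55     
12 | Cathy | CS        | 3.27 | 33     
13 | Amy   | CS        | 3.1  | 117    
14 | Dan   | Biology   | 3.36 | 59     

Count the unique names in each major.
SELECT major, COUNT(DISTINCT name)
FROM students
GROUP BY major

Result:
  Biology: 3 distinct
  CS: 3 distinct
  Chemistry: 3 distinct
  History: 3 distinct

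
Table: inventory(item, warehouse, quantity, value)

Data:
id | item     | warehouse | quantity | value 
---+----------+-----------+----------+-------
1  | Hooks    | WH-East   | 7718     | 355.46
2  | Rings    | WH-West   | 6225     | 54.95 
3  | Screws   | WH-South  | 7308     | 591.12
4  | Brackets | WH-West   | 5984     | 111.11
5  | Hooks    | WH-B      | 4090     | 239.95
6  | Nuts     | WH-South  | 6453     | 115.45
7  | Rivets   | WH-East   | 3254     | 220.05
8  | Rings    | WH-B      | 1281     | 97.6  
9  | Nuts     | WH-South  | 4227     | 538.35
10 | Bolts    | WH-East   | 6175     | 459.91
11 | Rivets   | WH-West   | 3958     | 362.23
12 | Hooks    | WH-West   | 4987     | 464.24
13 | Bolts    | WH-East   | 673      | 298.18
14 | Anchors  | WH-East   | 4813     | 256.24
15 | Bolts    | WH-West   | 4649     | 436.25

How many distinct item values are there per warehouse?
SELECT warehouse, COUNT(DISTINCT item)
FROM inventory
GROUP BY warehouse

Result:
  WH-B: 2 distinct
  WH-East: 4 distinct
  WH-South: 2 distinct
  WH-West: 5 distinct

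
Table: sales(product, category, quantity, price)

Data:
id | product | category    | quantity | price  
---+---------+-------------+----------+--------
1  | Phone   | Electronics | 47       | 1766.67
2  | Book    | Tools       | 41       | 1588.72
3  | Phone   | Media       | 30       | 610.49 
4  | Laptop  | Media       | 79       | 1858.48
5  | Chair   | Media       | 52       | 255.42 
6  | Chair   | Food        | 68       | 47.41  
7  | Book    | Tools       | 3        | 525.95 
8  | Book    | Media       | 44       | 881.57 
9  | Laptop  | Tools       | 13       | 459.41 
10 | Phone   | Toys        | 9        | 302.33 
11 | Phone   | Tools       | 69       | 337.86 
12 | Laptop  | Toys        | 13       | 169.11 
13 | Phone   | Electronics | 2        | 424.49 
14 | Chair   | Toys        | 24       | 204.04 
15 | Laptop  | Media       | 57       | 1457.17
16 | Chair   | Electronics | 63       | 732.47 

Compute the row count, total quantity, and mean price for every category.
SELECT category,
       COUNT(*) as cnt,
       SUM(quantity) as total_quantity,
       AVG(price) as avg_price
FROM sales
GROUP BY category

Result:
  Electronics: 3 records, 112 total quantity, 974.54 avg price
  Food: 1 records, 68 total quantity, 47.41 avg price
  Media: 5 records, 262 total quantity, 1012.63 avg price
  Tools: 4 records, 126 total quantity, 727.99 avg price
  Toys: 3 records, 46 total quantity, 225.16 avg price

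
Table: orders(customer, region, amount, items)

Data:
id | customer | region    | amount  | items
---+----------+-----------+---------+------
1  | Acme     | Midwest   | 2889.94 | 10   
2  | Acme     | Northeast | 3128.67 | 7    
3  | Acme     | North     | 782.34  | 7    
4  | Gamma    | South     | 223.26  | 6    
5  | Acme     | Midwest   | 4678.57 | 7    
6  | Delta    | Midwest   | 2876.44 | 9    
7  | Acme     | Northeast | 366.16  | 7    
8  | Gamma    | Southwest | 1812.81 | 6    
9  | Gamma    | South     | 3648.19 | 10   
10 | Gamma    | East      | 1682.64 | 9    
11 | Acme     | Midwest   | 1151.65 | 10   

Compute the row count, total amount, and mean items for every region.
SELECT region,
       COUNT(*) as cnt,
       SUM(amount) as total_amount,
       AVG(items) as avg_items
FROM orders
GROUP BY region

Result:
  East: 1 records, 1682.64 total amount, 9.00 avg items
  Midwest: 4 records, 11596.60 total amount, 9.00 avg items
  North: 1 records, 782.34 total amount, 7.00 avg items
  Northeast: 2 records, 3494.83 total amount, 7.00 avg items
  South: 2 records, 3871.45 total amount, 8.00 avg items
  Southwest: 1 records, 1812.81 total amount, 6.00 avg items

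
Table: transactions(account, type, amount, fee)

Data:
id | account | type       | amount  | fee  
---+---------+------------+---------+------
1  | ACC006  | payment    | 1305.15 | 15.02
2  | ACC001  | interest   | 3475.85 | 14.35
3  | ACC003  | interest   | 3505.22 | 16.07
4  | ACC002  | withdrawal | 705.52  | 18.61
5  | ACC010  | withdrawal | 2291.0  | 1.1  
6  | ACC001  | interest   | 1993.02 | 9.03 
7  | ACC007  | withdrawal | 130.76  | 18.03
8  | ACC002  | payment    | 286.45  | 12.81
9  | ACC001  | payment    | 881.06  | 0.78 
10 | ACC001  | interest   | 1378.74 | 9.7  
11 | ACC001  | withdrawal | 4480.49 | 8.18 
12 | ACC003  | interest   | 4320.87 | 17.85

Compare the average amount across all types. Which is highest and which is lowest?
SELECT type, AVG(amount)
FROM transactions
GROUP BY type
ORDER BY AVG(amount)

All groups:
  payment: 824.22
  withdrawal: 1901.94
  interest: 2934.74

Highest: interest (2934.74)
Lowest: payment (824.22)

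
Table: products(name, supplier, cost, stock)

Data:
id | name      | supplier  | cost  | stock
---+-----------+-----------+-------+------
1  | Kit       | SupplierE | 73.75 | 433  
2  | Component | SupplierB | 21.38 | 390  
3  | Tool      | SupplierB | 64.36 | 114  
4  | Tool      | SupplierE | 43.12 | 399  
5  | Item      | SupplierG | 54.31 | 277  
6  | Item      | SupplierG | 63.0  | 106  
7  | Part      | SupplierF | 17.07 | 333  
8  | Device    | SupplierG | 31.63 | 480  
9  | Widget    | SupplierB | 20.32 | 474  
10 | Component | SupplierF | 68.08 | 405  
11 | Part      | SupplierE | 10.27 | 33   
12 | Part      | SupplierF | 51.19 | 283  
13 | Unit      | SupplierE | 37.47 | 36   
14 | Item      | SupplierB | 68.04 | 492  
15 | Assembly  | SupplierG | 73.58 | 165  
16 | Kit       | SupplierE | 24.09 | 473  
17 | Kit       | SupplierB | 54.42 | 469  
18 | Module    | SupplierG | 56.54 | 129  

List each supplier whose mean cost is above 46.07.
SELECT supplier, AVG(cost)
FROM products
GROUP BY supplier
HAVING AVG(cost) > 46.07

Result:
  SupplierG: avg=55.81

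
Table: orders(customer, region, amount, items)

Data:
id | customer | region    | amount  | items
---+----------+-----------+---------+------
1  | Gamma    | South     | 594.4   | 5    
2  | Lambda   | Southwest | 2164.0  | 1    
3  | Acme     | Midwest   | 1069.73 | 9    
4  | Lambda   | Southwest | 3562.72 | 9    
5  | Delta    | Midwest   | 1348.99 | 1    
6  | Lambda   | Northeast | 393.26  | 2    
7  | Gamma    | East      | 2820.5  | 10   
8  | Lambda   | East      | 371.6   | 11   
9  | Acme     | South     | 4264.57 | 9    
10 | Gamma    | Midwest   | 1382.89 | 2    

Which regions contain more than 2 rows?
SELECT region, COUNT(*) as cnt
FROM orders
GROUP BY region
HAVING COUNT(*) > 2

Result:
  Midwest: 3

Note: HAVING filters groups after aggregation, WHERE filters rows before.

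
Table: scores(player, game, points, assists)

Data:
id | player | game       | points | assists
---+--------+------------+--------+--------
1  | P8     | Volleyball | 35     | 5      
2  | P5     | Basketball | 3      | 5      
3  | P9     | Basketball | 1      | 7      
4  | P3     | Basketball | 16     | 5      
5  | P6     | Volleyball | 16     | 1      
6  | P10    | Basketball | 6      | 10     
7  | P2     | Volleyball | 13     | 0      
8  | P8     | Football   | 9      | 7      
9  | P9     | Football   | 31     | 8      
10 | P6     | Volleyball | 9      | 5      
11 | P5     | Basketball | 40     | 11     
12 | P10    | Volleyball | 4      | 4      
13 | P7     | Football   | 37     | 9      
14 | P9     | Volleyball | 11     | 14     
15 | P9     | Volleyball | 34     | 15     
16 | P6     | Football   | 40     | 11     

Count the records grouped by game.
SELECT game, COUNT(*) as count
FROM scores
GROUP BY game

Result:
  Basketball: 5
  Football: 4
  Volleyball: 7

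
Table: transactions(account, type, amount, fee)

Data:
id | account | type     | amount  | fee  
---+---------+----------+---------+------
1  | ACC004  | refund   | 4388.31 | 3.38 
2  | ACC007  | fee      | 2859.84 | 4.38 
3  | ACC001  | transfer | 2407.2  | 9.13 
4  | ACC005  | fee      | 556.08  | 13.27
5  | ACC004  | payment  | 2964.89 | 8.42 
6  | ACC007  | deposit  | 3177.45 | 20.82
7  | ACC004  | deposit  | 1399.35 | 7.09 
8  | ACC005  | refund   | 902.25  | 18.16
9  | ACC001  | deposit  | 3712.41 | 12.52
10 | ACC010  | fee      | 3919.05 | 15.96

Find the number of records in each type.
SELECT type, COUNT(*) as count
FROM transactions
GROUP BY type

Result:
  deposit: 3
  fee: 3
  payment: 1
  refund: 2
  transfer: 1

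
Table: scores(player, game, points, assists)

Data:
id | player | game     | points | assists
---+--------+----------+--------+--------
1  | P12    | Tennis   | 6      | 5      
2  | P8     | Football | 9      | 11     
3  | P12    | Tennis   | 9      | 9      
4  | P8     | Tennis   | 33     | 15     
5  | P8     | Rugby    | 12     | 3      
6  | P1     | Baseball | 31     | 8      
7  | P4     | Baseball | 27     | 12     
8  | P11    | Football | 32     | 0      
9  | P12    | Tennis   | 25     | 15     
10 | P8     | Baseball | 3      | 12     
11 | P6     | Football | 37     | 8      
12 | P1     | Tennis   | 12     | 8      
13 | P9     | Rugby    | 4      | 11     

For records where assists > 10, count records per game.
SELECT game, COUNT(*)
FROM scores
WHERE assists > 10
GROUP BY game

Note: WHERE filters rows before grouping.

Result:
  Baseball: 2
  Football: 1
  Rugby: 1
  Tennis: 2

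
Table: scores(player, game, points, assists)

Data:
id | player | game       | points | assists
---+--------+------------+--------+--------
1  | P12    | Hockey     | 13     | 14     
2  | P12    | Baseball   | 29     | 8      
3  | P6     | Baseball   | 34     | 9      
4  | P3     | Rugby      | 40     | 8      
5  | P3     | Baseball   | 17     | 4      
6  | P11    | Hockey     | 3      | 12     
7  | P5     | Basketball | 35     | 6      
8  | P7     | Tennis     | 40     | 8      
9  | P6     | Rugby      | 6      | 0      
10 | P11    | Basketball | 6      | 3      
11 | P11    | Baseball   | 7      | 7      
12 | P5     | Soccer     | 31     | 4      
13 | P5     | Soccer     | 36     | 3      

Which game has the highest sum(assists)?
SELECT game, SUM(assists) as val
FROM scores
GROUP BY game
ORDER BY val DESC
LIMIT 1

Result: Baseball with sum(assists) = 28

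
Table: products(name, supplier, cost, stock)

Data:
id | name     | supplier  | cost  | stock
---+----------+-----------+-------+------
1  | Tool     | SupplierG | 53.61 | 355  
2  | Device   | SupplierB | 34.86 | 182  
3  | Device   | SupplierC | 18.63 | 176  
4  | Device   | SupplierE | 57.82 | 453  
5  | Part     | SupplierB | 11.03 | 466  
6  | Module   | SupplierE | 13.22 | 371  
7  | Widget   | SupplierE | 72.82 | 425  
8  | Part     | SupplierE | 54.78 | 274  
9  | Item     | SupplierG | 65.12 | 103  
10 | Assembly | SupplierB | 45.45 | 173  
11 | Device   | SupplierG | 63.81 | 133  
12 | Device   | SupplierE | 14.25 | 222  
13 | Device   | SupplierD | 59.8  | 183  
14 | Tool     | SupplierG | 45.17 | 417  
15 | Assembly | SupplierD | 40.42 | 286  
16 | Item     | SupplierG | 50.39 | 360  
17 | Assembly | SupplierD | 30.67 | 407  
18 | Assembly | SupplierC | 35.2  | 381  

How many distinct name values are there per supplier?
SELECT supplier, COUNT(DISTINCT name)
FROM products
GROUP BY supplier

Result:
  SupplierB: 3 distinct
  SupplierC: 2 distinct
  SupplierD: 2 distinct
  SupplierE: 4 distinct
  SupplierG: 3 distinct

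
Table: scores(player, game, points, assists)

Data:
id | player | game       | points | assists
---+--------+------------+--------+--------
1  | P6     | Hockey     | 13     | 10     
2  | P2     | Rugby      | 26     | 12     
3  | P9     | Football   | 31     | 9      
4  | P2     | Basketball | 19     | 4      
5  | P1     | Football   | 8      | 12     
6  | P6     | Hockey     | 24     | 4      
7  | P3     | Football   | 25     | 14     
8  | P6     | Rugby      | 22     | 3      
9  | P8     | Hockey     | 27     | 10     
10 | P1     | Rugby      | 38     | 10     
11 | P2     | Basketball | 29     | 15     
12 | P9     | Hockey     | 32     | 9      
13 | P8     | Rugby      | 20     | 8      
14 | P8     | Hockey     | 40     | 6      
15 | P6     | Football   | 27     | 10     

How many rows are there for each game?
SELECT game, COUNT(*) as count
FROM scores
GROUP BY game

Result:
  Basketball: 2
  Football: 4
  Hockey: 5
  Rugby: 4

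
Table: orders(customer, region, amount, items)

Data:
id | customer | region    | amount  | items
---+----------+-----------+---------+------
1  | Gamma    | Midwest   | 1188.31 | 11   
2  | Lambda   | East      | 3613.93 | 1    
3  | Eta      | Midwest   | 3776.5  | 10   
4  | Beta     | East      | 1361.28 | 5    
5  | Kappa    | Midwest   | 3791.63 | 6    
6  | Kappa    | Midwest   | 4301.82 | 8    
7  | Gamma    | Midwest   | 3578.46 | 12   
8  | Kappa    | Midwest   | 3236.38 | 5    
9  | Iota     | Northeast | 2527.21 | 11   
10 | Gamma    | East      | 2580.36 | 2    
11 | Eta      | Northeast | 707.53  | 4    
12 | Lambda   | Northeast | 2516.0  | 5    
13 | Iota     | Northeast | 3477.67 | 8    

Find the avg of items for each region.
SELECT region, AVG(items) as result
FROM orders
GROUP BY region

Result:
  East: 2.67
  Midwest: 8.67
  Northeast: 7.00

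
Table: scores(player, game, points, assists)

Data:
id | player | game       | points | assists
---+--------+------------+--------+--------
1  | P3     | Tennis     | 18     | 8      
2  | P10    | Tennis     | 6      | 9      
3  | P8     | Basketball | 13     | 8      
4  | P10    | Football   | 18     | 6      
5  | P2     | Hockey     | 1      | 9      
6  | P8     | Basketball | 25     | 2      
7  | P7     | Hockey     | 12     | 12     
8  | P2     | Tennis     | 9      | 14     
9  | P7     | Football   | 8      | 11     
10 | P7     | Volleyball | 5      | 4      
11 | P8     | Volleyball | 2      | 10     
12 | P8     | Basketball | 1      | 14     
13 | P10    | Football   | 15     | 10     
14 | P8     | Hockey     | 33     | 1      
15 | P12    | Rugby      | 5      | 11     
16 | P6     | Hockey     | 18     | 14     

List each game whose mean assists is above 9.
SELECT game, AVG(assists)
FROM scores
GROUP BY game
HAVING AVG(assists) > 9

Result:
  Rugby: avg=11.00
  Tennis: avg=10.33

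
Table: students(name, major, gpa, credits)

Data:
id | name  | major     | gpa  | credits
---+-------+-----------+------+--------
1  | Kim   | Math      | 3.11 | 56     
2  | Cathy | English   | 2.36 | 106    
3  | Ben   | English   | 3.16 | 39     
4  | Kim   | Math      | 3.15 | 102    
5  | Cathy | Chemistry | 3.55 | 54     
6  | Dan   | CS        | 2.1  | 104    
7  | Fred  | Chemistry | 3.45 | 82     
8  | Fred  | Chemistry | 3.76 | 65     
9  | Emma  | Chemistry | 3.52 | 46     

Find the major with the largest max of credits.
SELECT major, MAX(credits) as val
FROM students
GROUP BY major
ORDER BY val DESC
LIMIT 1

Result: English with max(credits) = 106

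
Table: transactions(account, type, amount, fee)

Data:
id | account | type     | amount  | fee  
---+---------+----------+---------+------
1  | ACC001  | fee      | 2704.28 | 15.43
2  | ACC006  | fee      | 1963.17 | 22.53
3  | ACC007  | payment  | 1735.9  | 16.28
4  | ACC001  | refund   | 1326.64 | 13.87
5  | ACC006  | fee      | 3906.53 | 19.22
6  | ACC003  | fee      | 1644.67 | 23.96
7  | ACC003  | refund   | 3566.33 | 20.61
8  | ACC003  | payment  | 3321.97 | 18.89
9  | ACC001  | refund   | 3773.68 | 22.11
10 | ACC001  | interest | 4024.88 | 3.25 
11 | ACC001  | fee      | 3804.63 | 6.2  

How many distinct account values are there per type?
SELECT type, COUNT(DISTINCT account)
FROM transactions
GROUP BY type

Result:
  fee: 3 distinct
  interest: 1 distinct
  payment: 2 distinct
  refund: 2 distinct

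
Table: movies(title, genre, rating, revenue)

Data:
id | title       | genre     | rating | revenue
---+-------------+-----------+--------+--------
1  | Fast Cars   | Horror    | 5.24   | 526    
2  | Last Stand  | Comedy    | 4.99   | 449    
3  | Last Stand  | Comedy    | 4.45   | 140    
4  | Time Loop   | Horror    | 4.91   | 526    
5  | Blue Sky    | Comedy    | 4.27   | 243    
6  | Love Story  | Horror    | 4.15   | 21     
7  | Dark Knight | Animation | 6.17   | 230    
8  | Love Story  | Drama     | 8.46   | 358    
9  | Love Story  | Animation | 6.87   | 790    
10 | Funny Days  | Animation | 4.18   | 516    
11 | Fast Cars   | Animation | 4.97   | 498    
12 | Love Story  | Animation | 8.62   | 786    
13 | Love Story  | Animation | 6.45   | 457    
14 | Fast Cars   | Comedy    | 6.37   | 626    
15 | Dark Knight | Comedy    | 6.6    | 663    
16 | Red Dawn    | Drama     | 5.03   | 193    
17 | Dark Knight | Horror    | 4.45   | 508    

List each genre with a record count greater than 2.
SELECT genre, COUNT(*) as cnt
FROM movies
GROUP BY genre
HAVING COUNT(*) > 2

Result:
  Animation: 6
  Comedy: 5
  Horror: 4

Note: HAVING filters groups after aggregation, WHERE filters rows before.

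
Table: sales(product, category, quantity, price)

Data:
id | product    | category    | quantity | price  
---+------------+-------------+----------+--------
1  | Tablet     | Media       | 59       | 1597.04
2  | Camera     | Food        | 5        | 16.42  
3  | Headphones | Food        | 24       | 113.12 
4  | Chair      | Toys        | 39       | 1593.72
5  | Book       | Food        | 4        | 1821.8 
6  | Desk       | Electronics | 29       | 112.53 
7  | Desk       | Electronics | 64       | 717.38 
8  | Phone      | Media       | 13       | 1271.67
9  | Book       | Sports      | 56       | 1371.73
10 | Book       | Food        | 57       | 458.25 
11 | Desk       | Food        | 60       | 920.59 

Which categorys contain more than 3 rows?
SELECT category, COUNT(*) as cnt
FROM sales
GROUP BY category
HAVING COUNT(*) > 3

Result:
  Food: 5

Note: HAVING filters groups after aggregation, WHERE filters rows before.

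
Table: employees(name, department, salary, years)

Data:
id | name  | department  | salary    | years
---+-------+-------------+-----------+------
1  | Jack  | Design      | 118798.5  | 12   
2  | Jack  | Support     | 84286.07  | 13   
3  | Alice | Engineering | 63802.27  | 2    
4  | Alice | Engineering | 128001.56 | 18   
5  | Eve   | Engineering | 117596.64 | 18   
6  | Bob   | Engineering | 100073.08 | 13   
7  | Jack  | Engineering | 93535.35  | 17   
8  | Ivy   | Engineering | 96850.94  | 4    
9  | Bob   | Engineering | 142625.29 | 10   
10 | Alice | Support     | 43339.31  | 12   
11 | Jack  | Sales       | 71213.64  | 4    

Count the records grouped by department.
SELECT department, COUNT(*) as count
FROM employees
GROUP BY department

Result:
  Design: 1
  Engineering: 7
  Sales: 1
  Support: 2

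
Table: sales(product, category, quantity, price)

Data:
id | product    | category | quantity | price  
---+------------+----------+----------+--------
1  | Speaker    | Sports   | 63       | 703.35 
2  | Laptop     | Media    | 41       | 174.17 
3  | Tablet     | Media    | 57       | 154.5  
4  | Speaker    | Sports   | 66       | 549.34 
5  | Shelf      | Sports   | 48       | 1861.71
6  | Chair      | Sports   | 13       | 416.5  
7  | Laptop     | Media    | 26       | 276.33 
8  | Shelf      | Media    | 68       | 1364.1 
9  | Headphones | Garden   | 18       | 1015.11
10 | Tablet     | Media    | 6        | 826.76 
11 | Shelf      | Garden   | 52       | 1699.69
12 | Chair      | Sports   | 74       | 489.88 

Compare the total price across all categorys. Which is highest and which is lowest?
SELECT category, SUM(price)
FROM sales
GROUP BY category
ORDER BY SUM(price)

All groups:
  Garden: 2714.80
  Media: 2795.86
  Sports: 4020.78

Highest: Sports (4020.78)
Lowest: Garden (2714.80)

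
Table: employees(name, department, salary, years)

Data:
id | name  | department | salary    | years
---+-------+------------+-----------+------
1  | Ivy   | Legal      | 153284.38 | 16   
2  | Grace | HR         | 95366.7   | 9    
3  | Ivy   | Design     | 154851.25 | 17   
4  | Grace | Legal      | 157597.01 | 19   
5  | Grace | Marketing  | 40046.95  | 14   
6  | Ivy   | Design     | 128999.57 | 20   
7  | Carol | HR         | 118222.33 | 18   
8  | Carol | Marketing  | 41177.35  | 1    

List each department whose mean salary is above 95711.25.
SELECT department, AVG(salary)
FROM employees
GROUP BY department
HAVING AVG(salary) > 95711.25

Result:
  Design: avg=141925.41
  HR: avg=106794.52
  Legal: avg=155440.70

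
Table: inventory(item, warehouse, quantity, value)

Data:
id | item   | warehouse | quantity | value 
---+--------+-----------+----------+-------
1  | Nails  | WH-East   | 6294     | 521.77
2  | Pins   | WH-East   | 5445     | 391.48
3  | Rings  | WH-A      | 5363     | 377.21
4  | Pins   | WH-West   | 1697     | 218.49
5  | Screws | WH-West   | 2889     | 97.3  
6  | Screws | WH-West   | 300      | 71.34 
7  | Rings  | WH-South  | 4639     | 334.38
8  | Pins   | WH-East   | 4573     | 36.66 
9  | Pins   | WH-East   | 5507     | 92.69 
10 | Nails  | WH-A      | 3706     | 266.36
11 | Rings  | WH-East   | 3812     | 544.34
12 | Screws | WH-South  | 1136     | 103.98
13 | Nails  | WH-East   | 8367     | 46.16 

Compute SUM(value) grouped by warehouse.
SELECT warehouse, SUM(value) as result
FROM inventory
GROUP BY warehouse

Result:
  WH-A: 643.57
  WH-East: 1633.10
  WH-South: 438.36
  WH-West: 387.13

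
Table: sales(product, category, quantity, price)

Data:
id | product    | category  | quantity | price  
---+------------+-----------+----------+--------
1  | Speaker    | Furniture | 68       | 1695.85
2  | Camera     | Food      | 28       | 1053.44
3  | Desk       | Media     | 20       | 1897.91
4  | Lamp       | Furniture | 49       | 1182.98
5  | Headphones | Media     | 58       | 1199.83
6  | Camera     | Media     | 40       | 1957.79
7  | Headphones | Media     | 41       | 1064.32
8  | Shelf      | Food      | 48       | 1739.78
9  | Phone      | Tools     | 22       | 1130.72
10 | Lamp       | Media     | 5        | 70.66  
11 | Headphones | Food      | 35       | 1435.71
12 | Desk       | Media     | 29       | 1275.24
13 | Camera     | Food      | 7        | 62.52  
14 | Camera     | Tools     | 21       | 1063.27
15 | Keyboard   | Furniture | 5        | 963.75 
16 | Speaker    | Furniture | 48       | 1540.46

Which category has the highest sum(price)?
SELECT category, SUM(price) as val
FROM sales
GROUP BY category
ORDER BY val DESC
LIMIT 1

Result: Media with sum(price) = 7465.75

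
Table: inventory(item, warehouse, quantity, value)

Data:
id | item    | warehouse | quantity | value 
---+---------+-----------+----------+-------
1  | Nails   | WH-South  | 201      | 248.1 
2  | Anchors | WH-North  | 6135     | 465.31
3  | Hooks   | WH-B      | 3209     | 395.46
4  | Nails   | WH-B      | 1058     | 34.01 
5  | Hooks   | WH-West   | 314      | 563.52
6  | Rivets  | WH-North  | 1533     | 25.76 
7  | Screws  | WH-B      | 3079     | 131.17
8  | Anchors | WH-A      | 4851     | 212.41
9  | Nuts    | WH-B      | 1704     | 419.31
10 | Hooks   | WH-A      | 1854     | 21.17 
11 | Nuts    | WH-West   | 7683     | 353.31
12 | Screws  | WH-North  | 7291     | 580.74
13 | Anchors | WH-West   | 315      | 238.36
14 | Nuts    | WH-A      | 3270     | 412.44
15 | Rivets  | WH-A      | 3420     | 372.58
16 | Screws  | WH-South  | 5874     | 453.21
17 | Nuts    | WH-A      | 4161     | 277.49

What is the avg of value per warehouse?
SELECT warehouse, AVG(value) as result
FROM inventory
GROUP BY warehouse

Result:
  WH-A: 259.22
  WH-B: 244.99
  WH-North: 357.27
  WH-South: 350.66
  WH-West: 385.06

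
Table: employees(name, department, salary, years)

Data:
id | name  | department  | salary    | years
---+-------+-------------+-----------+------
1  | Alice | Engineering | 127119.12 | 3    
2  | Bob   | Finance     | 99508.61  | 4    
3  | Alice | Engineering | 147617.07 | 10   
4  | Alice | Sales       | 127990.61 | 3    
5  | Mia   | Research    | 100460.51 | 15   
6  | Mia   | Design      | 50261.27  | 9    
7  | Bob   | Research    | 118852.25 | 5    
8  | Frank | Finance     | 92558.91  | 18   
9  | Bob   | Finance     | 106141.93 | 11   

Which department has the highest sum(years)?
SELECT department, SUM(years) as val
FROM employees
GROUP BY department
ORDER BY val DESC
LIMIT 1

Result: Finance with sum(years) = 33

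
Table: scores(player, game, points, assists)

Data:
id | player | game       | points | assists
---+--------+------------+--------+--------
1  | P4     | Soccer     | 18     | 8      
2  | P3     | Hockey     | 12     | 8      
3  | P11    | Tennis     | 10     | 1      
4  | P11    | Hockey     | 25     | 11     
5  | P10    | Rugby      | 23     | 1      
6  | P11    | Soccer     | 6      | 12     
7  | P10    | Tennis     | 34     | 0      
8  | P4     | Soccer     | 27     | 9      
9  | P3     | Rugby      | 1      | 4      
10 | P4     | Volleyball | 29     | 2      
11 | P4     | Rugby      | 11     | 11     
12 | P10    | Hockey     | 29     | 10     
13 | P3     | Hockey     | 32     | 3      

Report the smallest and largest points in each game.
SELECT game, MIN(points), MAX(points)
FROM scores
GROUP BY game

Result:
  Hockey: min=12, max=32
  Rugby: min=1, max=23
  Soccer: min=6, max=27
  Tennis: min=10, max=34
  Volleyball: min=29, max=29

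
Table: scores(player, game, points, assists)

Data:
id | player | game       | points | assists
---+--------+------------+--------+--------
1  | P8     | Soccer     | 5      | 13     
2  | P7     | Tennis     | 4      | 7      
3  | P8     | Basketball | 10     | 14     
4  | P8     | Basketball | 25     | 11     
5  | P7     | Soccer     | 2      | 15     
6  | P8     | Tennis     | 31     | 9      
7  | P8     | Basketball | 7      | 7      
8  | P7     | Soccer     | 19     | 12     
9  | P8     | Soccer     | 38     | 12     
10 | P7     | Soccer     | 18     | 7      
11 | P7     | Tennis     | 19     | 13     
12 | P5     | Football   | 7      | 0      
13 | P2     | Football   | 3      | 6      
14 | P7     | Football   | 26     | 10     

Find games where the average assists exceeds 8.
SELECT game, AVG(assists)
FROM scores
GROUP BY game
HAVING AVG(assists) > 8

Result:
  Basketball: avg=10.67
  Soccer: avg=11.80
  Tennis: avg=9.67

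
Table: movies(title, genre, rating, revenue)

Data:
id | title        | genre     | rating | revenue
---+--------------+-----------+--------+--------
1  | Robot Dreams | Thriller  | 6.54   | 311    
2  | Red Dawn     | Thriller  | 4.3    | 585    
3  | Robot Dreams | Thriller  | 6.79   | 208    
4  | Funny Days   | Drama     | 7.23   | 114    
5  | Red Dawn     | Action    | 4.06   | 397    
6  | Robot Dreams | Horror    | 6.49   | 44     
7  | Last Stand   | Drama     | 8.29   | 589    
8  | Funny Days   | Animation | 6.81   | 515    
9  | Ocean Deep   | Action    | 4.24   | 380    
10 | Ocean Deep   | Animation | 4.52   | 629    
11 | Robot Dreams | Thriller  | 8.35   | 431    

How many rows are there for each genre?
SELECT genre, COUNT(*) as count
FROM movies
GROUP BY genre

Result:
  Action: 2
  Animation: 2
  Drama: 2
  Horror: 1
  Thriller: 4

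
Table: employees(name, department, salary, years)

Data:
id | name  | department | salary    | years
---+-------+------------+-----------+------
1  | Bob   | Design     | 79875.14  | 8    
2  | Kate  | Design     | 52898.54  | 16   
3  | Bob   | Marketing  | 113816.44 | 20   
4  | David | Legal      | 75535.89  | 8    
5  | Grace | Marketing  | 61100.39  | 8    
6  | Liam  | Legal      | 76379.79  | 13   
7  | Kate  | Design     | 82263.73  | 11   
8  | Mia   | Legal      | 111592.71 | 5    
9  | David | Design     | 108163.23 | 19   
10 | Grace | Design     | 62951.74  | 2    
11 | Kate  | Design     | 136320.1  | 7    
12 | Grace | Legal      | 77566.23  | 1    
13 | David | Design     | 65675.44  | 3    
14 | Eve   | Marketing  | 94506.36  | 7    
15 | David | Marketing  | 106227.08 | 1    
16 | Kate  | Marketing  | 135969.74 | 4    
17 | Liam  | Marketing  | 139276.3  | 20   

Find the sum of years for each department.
SELECT department, SUM(years) as result
FROM employees
GROUP BY department

Result:
  Design: 66
  Legal: 27
  Marketing: 60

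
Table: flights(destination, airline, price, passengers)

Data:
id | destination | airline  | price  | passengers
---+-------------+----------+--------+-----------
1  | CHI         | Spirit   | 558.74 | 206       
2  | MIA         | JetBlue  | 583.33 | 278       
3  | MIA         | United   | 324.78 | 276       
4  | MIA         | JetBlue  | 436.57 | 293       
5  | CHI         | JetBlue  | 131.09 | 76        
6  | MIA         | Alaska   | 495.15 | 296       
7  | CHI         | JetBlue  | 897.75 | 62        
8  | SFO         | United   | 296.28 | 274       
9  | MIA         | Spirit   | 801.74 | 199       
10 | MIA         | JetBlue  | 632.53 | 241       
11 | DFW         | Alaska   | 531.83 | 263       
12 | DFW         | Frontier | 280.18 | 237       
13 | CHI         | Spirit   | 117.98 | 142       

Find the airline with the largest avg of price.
SELECT airline, AVG(price) as val
FROM flights
GROUP BY airline
ORDER BY val DESC
LIMIT 1

Result: JetBlue with avg(price) = 536.25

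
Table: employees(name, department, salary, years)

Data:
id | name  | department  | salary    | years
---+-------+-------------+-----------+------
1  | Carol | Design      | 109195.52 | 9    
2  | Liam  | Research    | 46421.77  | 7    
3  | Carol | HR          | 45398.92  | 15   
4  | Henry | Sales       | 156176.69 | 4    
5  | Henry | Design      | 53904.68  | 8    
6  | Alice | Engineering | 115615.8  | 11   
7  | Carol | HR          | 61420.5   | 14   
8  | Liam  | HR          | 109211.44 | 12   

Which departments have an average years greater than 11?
SELECT department, AVG(years)
FROM employees
GROUP BY department
HAVING AVG(years) > 11

Result:
  HR: avg=13.67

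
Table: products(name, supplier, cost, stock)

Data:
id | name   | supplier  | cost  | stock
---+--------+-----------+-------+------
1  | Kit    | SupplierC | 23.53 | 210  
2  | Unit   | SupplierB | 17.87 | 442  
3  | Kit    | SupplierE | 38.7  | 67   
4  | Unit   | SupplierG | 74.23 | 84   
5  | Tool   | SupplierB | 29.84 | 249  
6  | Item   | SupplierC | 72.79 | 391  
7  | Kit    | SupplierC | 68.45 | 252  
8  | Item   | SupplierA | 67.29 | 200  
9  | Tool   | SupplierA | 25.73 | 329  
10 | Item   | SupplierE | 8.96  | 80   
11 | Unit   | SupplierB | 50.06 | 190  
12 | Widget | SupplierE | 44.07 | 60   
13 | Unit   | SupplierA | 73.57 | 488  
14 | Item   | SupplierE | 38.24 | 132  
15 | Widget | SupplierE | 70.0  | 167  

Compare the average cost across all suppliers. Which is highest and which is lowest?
SELECT supplier, AVG(cost)
FROM products
GROUP BY supplier
ORDER BY AVG(cost)

All groups:
  SupplierB: 32.59
  SupplierE: 39.99
  SupplierC: 54.92
  SupplierA: 55.53
  SupplierG: 74.23

Highest: SupplierG (74.23)
Lowest: SupplierB (32.59)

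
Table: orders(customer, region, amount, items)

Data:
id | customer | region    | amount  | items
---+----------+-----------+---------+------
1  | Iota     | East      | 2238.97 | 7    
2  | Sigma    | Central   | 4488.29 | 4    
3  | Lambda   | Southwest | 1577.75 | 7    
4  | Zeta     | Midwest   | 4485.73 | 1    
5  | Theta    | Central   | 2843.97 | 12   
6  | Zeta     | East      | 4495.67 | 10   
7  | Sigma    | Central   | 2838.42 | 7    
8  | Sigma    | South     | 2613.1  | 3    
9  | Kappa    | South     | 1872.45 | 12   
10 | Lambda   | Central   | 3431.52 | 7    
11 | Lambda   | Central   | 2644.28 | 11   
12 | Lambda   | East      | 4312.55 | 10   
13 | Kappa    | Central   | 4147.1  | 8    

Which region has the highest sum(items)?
SELECT region, SUM(items) as val
FROM orders
GROUP BY region
ORDER BY val DESC
LIMIT 1

Result: Central with sum(items) = 49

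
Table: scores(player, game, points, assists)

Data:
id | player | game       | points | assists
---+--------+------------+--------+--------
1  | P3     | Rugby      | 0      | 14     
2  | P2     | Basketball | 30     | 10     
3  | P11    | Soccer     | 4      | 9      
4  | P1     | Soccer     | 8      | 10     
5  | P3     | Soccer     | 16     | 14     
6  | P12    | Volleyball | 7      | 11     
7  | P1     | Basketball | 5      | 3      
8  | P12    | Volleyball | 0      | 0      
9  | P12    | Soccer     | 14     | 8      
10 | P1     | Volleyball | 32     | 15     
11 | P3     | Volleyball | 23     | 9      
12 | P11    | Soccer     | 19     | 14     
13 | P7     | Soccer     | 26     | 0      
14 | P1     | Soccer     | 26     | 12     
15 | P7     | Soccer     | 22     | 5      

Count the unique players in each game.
SELECT game, COUNT(DISTINCT player)
FROM scores
GROUP BY game

Result:
  Basketball: 2 distinct
  Rugby: 1 distinct
  Soccer: 5 distinct
  Volleyball: 3 distinct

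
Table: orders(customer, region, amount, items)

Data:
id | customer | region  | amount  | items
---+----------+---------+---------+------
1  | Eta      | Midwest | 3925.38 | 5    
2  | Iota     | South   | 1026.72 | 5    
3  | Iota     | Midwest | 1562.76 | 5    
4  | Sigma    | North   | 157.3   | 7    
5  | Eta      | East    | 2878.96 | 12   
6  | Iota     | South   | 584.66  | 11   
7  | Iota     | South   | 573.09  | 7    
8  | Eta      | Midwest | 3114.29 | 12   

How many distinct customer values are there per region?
SELECT region, COUNT(DISTINCT customer)
FROM orders
GROUP BY region

Result:
  East: 1 distinct
  Midwest: 2 distinct
  North: 1 distinct
  South: 1 distinct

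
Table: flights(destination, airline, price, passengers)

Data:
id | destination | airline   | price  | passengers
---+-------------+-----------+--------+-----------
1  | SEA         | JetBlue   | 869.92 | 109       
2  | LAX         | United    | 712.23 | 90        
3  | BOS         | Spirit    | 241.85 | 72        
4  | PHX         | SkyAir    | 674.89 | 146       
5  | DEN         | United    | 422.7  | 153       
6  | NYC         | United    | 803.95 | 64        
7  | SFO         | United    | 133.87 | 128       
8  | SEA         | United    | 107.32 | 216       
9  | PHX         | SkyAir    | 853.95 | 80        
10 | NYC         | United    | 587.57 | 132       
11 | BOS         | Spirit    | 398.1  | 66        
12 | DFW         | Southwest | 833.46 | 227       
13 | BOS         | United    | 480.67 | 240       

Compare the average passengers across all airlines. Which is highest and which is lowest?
SELECT airline, AVG(passengers)
FROM flights
GROUP BY airline
ORDER BY AVG(passengers)

All groups:
  Spirit: 69.00
  JetBlue: 109.00
  SkyAir: 113.00
  United: 146.14
  Southwest: 227.00

Highest: Southwest (227.00)
Lowest: Spirit (69.00)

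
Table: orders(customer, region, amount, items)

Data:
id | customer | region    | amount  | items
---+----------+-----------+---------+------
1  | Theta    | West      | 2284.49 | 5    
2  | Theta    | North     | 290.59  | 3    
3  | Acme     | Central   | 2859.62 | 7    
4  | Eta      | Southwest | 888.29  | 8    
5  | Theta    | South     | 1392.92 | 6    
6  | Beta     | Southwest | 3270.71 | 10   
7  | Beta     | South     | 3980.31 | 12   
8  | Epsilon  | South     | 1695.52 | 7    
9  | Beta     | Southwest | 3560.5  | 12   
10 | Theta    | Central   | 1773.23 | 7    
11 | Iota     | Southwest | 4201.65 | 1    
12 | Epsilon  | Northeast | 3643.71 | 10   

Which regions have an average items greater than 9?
SELECT region, AVG(items)
FROM orders
GROUP BY region
HAVING AVG(items) > 9

Result:
  Northeast: avg=10.00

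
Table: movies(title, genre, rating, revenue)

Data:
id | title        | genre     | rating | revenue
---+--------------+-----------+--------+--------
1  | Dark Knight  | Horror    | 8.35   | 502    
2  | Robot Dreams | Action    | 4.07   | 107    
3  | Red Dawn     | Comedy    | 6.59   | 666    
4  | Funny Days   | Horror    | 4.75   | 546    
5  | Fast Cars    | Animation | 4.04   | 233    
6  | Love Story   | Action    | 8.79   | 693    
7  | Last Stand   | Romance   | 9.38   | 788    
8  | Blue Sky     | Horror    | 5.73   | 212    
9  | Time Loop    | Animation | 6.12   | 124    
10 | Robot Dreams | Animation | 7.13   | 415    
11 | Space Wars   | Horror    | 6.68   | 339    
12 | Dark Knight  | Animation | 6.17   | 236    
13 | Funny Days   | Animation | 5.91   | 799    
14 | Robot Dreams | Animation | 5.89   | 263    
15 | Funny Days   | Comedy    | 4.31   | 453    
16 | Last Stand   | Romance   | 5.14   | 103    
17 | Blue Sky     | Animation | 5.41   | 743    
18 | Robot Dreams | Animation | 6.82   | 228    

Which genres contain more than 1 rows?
SELECT genre, COUNT(*) as cnt
FROM movies
GROUP BY genre
HAVING COUNT(*) > 1

Result:
  Action: 2
  Animation: 8
  Comedy: 2
  Horror: 4
  Romance: 2

Note: HAVING filters groups after aggregation, WHERE filters rows before.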